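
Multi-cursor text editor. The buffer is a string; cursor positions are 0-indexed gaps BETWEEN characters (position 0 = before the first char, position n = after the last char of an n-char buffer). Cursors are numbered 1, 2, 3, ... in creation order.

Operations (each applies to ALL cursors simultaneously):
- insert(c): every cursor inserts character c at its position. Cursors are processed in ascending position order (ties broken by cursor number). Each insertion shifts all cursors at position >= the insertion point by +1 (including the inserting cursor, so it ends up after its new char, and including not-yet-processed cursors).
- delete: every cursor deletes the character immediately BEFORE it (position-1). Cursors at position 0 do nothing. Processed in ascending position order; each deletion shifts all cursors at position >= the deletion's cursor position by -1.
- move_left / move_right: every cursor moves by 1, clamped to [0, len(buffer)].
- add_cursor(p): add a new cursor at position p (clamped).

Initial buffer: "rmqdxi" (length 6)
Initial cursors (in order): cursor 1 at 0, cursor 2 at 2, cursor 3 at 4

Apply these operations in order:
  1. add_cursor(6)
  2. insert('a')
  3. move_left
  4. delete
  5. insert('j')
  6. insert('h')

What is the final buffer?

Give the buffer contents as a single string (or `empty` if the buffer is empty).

After op 1 (add_cursor(6)): buffer="rmqdxi" (len 6), cursors c1@0 c2@2 c3@4 c4@6, authorship ......
After op 2 (insert('a')): buffer="armaqdaxia" (len 10), cursors c1@1 c2@4 c3@7 c4@10, authorship 1..2..3..4
After op 3 (move_left): buffer="armaqdaxia" (len 10), cursors c1@0 c2@3 c3@6 c4@9, authorship 1..2..3..4
After op 4 (delete): buffer="araqaxa" (len 7), cursors c1@0 c2@2 c3@4 c4@6, authorship 1.2.3.4
After op 5 (insert('j')): buffer="jarjaqjaxja" (len 11), cursors c1@1 c2@4 c3@7 c4@10, authorship 11.22.33.44
After op 6 (insert('h')): buffer="jharjhaqjhaxjha" (len 15), cursors c1@2 c2@6 c3@10 c4@14, authorship 111.222.333.444

Answer: jharjhaqjhaxjha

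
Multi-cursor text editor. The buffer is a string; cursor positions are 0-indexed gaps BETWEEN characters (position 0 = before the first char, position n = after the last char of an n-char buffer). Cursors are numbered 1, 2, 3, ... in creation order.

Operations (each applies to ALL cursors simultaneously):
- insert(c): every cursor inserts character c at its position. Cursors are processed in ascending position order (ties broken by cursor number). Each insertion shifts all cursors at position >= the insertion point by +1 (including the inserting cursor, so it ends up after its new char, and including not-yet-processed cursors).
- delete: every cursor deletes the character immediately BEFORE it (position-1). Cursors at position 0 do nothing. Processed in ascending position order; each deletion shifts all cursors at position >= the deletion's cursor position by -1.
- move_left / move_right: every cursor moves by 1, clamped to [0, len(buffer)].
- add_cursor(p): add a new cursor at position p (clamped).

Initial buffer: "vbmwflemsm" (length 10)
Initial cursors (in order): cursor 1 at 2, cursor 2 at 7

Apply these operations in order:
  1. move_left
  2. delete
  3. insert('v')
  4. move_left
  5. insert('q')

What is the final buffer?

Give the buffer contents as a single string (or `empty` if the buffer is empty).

Answer: qvbmwfqvemsm

Derivation:
After op 1 (move_left): buffer="vbmwflemsm" (len 10), cursors c1@1 c2@6, authorship ..........
After op 2 (delete): buffer="bmwfemsm" (len 8), cursors c1@0 c2@4, authorship ........
After op 3 (insert('v')): buffer="vbmwfvemsm" (len 10), cursors c1@1 c2@6, authorship 1....2....
After op 4 (move_left): buffer="vbmwfvemsm" (len 10), cursors c1@0 c2@5, authorship 1....2....
After op 5 (insert('q')): buffer="qvbmwfqvemsm" (len 12), cursors c1@1 c2@7, authorship 11....22....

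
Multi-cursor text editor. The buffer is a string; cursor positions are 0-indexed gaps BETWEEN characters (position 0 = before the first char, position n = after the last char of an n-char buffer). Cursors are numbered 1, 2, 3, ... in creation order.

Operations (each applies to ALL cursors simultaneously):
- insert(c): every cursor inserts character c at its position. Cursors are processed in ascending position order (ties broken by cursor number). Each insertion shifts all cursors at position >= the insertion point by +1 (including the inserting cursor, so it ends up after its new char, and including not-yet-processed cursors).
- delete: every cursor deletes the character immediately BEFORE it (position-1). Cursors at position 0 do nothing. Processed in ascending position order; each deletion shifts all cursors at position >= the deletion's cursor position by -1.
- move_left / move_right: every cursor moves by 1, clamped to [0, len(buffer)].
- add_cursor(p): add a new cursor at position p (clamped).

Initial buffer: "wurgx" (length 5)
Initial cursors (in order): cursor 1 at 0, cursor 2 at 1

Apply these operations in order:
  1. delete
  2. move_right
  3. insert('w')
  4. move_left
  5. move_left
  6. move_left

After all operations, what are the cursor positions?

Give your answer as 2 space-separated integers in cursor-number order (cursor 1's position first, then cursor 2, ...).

After op 1 (delete): buffer="urgx" (len 4), cursors c1@0 c2@0, authorship ....
After op 2 (move_right): buffer="urgx" (len 4), cursors c1@1 c2@1, authorship ....
After op 3 (insert('w')): buffer="uwwrgx" (len 6), cursors c1@3 c2@3, authorship .12...
After op 4 (move_left): buffer="uwwrgx" (len 6), cursors c1@2 c2@2, authorship .12...
After op 5 (move_left): buffer="uwwrgx" (len 6), cursors c1@1 c2@1, authorship .12...
After op 6 (move_left): buffer="uwwrgx" (len 6), cursors c1@0 c2@0, authorship .12...

Answer: 0 0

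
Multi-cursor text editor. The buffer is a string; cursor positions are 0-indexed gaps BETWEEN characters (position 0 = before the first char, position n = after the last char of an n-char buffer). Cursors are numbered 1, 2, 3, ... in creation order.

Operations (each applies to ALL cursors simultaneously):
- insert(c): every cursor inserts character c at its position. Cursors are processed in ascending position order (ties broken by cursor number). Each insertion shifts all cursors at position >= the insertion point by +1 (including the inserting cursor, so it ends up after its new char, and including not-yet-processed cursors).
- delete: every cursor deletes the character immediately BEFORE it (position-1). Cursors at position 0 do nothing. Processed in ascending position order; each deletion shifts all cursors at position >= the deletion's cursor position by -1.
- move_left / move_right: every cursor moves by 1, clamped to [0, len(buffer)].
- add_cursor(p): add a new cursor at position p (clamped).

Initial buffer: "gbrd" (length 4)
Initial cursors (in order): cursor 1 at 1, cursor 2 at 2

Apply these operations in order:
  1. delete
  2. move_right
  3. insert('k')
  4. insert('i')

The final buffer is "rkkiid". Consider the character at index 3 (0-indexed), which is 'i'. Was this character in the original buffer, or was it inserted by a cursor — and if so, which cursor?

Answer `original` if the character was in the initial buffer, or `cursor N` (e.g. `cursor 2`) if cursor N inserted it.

Answer: cursor 1

Derivation:
After op 1 (delete): buffer="rd" (len 2), cursors c1@0 c2@0, authorship ..
After op 2 (move_right): buffer="rd" (len 2), cursors c1@1 c2@1, authorship ..
After op 3 (insert('k')): buffer="rkkd" (len 4), cursors c1@3 c2@3, authorship .12.
After op 4 (insert('i')): buffer="rkkiid" (len 6), cursors c1@5 c2@5, authorship .1212.
Authorship (.=original, N=cursor N): . 1 2 1 2 .
Index 3: author = 1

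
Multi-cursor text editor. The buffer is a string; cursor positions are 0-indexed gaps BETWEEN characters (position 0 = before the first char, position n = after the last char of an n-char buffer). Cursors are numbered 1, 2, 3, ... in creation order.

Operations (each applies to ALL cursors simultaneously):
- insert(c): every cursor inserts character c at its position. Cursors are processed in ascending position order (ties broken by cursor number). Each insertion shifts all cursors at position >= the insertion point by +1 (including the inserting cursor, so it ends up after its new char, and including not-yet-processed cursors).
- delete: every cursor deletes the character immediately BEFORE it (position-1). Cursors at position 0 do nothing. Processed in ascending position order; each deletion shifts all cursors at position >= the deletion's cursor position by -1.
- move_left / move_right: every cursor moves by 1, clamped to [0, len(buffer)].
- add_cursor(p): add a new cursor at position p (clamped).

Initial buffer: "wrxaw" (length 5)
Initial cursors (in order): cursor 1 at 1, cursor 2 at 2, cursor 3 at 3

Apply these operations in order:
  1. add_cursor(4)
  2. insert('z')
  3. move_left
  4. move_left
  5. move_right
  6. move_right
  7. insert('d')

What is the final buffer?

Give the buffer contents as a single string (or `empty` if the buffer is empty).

Answer: wzdrzdxzdazdw

Derivation:
After op 1 (add_cursor(4)): buffer="wrxaw" (len 5), cursors c1@1 c2@2 c3@3 c4@4, authorship .....
After op 2 (insert('z')): buffer="wzrzxzazw" (len 9), cursors c1@2 c2@4 c3@6 c4@8, authorship .1.2.3.4.
After op 3 (move_left): buffer="wzrzxzazw" (len 9), cursors c1@1 c2@3 c3@5 c4@7, authorship .1.2.3.4.
After op 4 (move_left): buffer="wzrzxzazw" (len 9), cursors c1@0 c2@2 c3@4 c4@6, authorship .1.2.3.4.
After op 5 (move_right): buffer="wzrzxzazw" (len 9), cursors c1@1 c2@3 c3@5 c4@7, authorship .1.2.3.4.
After op 6 (move_right): buffer="wzrzxzazw" (len 9), cursors c1@2 c2@4 c3@6 c4@8, authorship .1.2.3.4.
After op 7 (insert('d')): buffer="wzdrzdxzdazdw" (len 13), cursors c1@3 c2@6 c3@9 c4@12, authorship .11.22.33.44.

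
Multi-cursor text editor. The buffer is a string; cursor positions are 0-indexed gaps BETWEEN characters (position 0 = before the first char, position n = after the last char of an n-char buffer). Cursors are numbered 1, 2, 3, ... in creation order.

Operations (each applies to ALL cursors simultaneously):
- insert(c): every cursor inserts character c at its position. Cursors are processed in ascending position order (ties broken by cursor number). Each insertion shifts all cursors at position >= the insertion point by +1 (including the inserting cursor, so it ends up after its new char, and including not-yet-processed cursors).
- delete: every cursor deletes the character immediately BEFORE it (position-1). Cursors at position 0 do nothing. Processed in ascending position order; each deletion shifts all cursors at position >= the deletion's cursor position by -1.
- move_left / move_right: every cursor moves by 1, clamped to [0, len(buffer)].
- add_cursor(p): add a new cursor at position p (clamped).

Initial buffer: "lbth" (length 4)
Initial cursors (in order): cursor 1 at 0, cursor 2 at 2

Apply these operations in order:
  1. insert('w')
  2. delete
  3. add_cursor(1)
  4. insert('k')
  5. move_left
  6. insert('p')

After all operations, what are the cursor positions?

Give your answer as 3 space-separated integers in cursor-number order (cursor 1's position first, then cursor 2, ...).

Answer: 1 7 4

Derivation:
After op 1 (insert('w')): buffer="wlbwth" (len 6), cursors c1@1 c2@4, authorship 1..2..
After op 2 (delete): buffer="lbth" (len 4), cursors c1@0 c2@2, authorship ....
After op 3 (add_cursor(1)): buffer="lbth" (len 4), cursors c1@0 c3@1 c2@2, authorship ....
After op 4 (insert('k')): buffer="klkbkth" (len 7), cursors c1@1 c3@3 c2@5, authorship 1.3.2..
After op 5 (move_left): buffer="klkbkth" (len 7), cursors c1@0 c3@2 c2@4, authorship 1.3.2..
After op 6 (insert('p')): buffer="pklpkbpkth" (len 10), cursors c1@1 c3@4 c2@7, authorship 11.33.22..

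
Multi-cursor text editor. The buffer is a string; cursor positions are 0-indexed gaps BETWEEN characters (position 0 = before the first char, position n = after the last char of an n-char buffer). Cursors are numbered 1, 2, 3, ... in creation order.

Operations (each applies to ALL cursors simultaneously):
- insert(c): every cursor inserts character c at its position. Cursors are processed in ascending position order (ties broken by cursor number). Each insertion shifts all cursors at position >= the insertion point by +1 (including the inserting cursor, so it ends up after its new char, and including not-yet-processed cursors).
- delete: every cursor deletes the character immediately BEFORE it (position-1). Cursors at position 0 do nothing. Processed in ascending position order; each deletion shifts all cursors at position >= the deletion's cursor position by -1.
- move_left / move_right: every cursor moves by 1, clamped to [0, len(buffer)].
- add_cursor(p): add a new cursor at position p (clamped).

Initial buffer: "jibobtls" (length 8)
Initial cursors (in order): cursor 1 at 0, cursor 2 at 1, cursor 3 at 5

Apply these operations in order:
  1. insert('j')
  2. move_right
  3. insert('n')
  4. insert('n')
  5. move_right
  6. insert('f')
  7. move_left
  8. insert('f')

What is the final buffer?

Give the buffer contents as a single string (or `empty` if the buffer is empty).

After op 1 (insert('j')): buffer="jjjibobjtls" (len 11), cursors c1@1 c2@3 c3@8, authorship 1.2....3...
After op 2 (move_right): buffer="jjjibobjtls" (len 11), cursors c1@2 c2@4 c3@9, authorship 1.2....3...
After op 3 (insert('n')): buffer="jjnjinbobjtnls" (len 14), cursors c1@3 c2@6 c3@12, authorship 1.12.2...3.3..
After op 4 (insert('n')): buffer="jjnnjinnbobjtnnls" (len 17), cursors c1@4 c2@8 c3@15, authorship 1.112.22...3.33..
After op 5 (move_right): buffer="jjnnjinnbobjtnnls" (len 17), cursors c1@5 c2@9 c3@16, authorship 1.112.22...3.33..
After op 6 (insert('f')): buffer="jjnnjfinnbfobjtnnlfs" (len 20), cursors c1@6 c2@11 c3@19, authorship 1.1121.22.2..3.33.3.
After op 7 (move_left): buffer="jjnnjfinnbfobjtnnlfs" (len 20), cursors c1@5 c2@10 c3@18, authorship 1.1121.22.2..3.33.3.
After op 8 (insert('f')): buffer="jjnnjffinnbffobjtnnlffs" (len 23), cursors c1@6 c2@12 c3@21, authorship 1.11211.22.22..3.33.33.

Answer: jjnnjffinnbffobjtnnlffs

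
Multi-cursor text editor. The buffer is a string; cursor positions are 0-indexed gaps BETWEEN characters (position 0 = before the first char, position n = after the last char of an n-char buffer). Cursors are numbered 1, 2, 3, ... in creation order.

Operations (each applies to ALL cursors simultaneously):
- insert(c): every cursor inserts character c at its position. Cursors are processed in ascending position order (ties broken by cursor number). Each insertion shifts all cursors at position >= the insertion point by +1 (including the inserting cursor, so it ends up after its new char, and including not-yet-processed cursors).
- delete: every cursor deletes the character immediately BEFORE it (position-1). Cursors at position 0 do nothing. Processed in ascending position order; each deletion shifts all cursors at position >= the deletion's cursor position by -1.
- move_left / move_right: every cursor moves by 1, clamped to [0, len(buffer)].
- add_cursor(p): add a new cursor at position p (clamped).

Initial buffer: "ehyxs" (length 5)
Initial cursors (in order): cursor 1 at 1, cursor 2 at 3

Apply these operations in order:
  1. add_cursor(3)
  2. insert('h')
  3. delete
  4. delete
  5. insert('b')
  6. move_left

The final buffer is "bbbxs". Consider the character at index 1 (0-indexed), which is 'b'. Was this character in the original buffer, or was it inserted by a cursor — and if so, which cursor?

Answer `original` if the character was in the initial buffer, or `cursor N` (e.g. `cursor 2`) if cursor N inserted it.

Answer: cursor 2

Derivation:
After op 1 (add_cursor(3)): buffer="ehyxs" (len 5), cursors c1@1 c2@3 c3@3, authorship .....
After op 2 (insert('h')): buffer="ehhyhhxs" (len 8), cursors c1@2 c2@6 c3@6, authorship .1..23..
After op 3 (delete): buffer="ehyxs" (len 5), cursors c1@1 c2@3 c3@3, authorship .....
After op 4 (delete): buffer="xs" (len 2), cursors c1@0 c2@0 c3@0, authorship ..
After op 5 (insert('b')): buffer="bbbxs" (len 5), cursors c1@3 c2@3 c3@3, authorship 123..
After op 6 (move_left): buffer="bbbxs" (len 5), cursors c1@2 c2@2 c3@2, authorship 123..
Authorship (.=original, N=cursor N): 1 2 3 . .
Index 1: author = 2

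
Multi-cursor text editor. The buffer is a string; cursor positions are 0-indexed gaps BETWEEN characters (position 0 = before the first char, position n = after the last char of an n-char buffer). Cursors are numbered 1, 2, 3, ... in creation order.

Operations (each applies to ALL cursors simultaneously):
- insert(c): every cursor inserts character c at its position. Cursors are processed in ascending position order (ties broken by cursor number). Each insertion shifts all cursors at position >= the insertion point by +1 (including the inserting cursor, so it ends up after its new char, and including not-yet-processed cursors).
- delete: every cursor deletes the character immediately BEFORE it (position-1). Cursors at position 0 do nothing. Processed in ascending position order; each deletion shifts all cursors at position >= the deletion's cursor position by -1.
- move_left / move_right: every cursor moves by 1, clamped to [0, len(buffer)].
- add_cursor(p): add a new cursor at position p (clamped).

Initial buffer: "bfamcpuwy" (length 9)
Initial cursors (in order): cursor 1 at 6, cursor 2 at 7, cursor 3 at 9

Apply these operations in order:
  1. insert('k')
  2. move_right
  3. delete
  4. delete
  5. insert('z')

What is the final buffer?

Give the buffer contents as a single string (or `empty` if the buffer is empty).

After op 1 (insert('k')): buffer="bfamcpkukwyk" (len 12), cursors c1@7 c2@9 c3@12, authorship ......1.2..3
After op 2 (move_right): buffer="bfamcpkukwyk" (len 12), cursors c1@8 c2@10 c3@12, authorship ......1.2..3
After op 3 (delete): buffer="bfamcpkky" (len 9), cursors c1@7 c2@8 c3@9, authorship ......12.
After op 4 (delete): buffer="bfamcp" (len 6), cursors c1@6 c2@6 c3@6, authorship ......
After op 5 (insert('z')): buffer="bfamcpzzz" (len 9), cursors c1@9 c2@9 c3@9, authorship ......123

Answer: bfamcpzzz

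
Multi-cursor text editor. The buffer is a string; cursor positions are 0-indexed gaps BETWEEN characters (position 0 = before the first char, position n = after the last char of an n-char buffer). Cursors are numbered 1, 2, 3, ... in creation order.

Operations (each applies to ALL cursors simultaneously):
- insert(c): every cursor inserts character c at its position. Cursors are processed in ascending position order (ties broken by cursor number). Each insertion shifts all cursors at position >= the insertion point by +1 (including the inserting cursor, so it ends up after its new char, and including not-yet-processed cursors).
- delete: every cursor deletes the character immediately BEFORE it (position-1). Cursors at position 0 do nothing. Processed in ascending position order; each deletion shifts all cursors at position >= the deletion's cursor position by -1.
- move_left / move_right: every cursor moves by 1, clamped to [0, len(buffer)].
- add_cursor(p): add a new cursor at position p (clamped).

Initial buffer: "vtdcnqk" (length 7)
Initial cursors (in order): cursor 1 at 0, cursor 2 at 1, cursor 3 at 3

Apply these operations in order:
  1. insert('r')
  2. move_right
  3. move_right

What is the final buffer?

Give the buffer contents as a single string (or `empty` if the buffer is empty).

Answer: rvrtdrcnqk

Derivation:
After op 1 (insert('r')): buffer="rvrtdrcnqk" (len 10), cursors c1@1 c2@3 c3@6, authorship 1.2..3....
After op 2 (move_right): buffer="rvrtdrcnqk" (len 10), cursors c1@2 c2@4 c3@7, authorship 1.2..3....
After op 3 (move_right): buffer="rvrtdrcnqk" (len 10), cursors c1@3 c2@5 c3@8, authorship 1.2..3....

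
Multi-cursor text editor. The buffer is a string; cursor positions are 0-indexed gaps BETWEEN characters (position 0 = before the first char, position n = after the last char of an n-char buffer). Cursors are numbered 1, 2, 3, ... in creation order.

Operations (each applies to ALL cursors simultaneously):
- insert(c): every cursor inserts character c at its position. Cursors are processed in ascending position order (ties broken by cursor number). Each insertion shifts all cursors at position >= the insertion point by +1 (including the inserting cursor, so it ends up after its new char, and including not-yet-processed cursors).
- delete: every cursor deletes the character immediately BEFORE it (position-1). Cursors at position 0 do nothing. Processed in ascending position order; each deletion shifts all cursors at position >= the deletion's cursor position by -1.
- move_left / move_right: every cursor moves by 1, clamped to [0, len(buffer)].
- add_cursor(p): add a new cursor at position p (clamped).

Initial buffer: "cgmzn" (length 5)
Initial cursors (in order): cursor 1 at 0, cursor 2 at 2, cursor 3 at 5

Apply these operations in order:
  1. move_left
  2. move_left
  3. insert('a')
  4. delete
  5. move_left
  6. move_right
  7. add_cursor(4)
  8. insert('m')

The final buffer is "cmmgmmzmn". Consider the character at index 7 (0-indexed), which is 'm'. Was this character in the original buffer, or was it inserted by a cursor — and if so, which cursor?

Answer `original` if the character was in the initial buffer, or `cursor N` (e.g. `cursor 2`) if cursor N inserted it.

After op 1 (move_left): buffer="cgmzn" (len 5), cursors c1@0 c2@1 c3@4, authorship .....
After op 2 (move_left): buffer="cgmzn" (len 5), cursors c1@0 c2@0 c3@3, authorship .....
After op 3 (insert('a')): buffer="aacgmazn" (len 8), cursors c1@2 c2@2 c3@6, authorship 12...3..
After op 4 (delete): buffer="cgmzn" (len 5), cursors c1@0 c2@0 c3@3, authorship .....
After op 5 (move_left): buffer="cgmzn" (len 5), cursors c1@0 c2@0 c3@2, authorship .....
After op 6 (move_right): buffer="cgmzn" (len 5), cursors c1@1 c2@1 c3@3, authorship .....
After op 7 (add_cursor(4)): buffer="cgmzn" (len 5), cursors c1@1 c2@1 c3@3 c4@4, authorship .....
After op 8 (insert('m')): buffer="cmmgmmzmn" (len 9), cursors c1@3 c2@3 c3@6 c4@8, authorship .12..3.4.
Authorship (.=original, N=cursor N): . 1 2 . . 3 . 4 .
Index 7: author = 4

Answer: cursor 4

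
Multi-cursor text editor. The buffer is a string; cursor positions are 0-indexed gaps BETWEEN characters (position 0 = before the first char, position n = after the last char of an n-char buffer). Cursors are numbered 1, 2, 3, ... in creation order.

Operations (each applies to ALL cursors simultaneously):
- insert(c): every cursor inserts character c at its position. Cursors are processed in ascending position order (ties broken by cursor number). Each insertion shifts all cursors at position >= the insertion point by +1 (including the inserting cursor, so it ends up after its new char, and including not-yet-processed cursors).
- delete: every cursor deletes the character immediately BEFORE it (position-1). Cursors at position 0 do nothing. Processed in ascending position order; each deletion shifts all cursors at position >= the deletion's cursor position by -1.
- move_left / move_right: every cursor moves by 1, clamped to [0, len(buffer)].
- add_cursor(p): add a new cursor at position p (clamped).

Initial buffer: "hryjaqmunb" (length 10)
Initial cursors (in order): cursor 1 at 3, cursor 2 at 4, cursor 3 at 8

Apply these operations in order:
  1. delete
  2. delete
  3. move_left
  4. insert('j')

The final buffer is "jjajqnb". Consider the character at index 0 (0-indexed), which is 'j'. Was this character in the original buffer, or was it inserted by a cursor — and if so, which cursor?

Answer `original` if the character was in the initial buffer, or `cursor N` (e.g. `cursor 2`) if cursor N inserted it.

After op 1 (delete): buffer="hraqmnb" (len 7), cursors c1@2 c2@2 c3@5, authorship .......
After op 2 (delete): buffer="aqnb" (len 4), cursors c1@0 c2@0 c3@2, authorship ....
After op 3 (move_left): buffer="aqnb" (len 4), cursors c1@0 c2@0 c3@1, authorship ....
After op 4 (insert('j')): buffer="jjajqnb" (len 7), cursors c1@2 c2@2 c3@4, authorship 12.3...
Authorship (.=original, N=cursor N): 1 2 . 3 . . .
Index 0: author = 1

Answer: cursor 1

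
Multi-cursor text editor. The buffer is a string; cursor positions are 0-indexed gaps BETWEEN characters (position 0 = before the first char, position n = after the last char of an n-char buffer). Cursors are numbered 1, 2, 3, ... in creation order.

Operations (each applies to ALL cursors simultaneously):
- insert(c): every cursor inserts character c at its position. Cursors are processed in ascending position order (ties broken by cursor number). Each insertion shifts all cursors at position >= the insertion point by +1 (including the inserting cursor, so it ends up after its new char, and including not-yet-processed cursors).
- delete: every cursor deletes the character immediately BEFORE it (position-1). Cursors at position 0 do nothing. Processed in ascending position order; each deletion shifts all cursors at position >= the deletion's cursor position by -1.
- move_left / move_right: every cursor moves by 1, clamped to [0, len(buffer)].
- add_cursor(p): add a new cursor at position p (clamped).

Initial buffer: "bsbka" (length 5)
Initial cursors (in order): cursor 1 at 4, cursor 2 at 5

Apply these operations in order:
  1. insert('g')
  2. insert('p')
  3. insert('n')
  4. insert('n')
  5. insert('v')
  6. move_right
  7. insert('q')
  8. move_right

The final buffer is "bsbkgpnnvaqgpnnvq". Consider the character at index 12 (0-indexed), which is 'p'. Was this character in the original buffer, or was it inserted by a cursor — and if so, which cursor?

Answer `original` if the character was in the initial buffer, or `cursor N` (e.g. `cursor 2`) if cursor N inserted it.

Answer: cursor 2

Derivation:
After op 1 (insert('g')): buffer="bsbkgag" (len 7), cursors c1@5 c2@7, authorship ....1.2
After op 2 (insert('p')): buffer="bsbkgpagp" (len 9), cursors c1@6 c2@9, authorship ....11.22
After op 3 (insert('n')): buffer="bsbkgpnagpn" (len 11), cursors c1@7 c2@11, authorship ....111.222
After op 4 (insert('n')): buffer="bsbkgpnnagpnn" (len 13), cursors c1@8 c2@13, authorship ....1111.2222
After op 5 (insert('v')): buffer="bsbkgpnnvagpnnv" (len 15), cursors c1@9 c2@15, authorship ....11111.22222
After op 6 (move_right): buffer="bsbkgpnnvagpnnv" (len 15), cursors c1@10 c2@15, authorship ....11111.22222
After op 7 (insert('q')): buffer="bsbkgpnnvaqgpnnvq" (len 17), cursors c1@11 c2@17, authorship ....11111.1222222
After op 8 (move_right): buffer="bsbkgpnnvaqgpnnvq" (len 17), cursors c1@12 c2@17, authorship ....11111.1222222
Authorship (.=original, N=cursor N): . . . . 1 1 1 1 1 . 1 2 2 2 2 2 2
Index 12: author = 2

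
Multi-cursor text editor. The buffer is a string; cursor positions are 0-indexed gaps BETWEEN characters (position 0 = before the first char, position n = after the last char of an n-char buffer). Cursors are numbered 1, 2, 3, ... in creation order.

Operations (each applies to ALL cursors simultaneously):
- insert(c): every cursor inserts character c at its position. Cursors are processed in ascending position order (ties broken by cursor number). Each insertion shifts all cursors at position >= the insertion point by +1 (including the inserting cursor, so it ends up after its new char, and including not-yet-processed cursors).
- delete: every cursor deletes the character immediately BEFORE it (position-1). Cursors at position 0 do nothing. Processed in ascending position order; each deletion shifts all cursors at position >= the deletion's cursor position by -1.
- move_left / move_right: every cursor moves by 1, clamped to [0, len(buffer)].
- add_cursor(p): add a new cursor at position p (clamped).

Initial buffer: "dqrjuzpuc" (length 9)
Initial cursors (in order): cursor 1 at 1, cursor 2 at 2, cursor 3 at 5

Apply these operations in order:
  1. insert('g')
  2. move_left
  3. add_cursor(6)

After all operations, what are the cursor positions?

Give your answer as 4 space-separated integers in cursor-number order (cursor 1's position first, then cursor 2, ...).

Answer: 1 3 7 6

Derivation:
After op 1 (insert('g')): buffer="dgqgrjugzpuc" (len 12), cursors c1@2 c2@4 c3@8, authorship .1.2...3....
After op 2 (move_left): buffer="dgqgrjugzpuc" (len 12), cursors c1@1 c2@3 c3@7, authorship .1.2...3....
After op 3 (add_cursor(6)): buffer="dgqgrjugzpuc" (len 12), cursors c1@1 c2@3 c4@6 c3@7, authorship .1.2...3....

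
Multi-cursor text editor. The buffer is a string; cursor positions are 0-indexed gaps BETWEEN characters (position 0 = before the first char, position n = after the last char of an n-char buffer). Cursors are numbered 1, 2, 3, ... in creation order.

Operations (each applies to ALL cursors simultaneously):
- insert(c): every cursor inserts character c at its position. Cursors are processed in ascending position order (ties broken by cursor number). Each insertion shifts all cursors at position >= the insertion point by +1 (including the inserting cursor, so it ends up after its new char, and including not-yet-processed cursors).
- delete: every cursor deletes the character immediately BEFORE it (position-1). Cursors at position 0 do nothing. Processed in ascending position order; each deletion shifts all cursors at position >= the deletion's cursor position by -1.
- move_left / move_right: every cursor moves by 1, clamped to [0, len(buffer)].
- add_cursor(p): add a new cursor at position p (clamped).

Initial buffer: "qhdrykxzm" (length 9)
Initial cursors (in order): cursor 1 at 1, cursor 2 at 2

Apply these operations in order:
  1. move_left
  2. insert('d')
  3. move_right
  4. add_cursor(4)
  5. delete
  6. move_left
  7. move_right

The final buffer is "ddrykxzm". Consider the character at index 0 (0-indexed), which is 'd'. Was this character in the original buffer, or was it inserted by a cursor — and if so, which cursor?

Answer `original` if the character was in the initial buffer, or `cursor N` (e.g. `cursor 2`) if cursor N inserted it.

Answer: cursor 1

Derivation:
After op 1 (move_left): buffer="qhdrykxzm" (len 9), cursors c1@0 c2@1, authorship .........
After op 2 (insert('d')): buffer="dqdhdrykxzm" (len 11), cursors c1@1 c2@3, authorship 1.2........
After op 3 (move_right): buffer="dqdhdrykxzm" (len 11), cursors c1@2 c2@4, authorship 1.2........
After op 4 (add_cursor(4)): buffer="dqdhdrykxzm" (len 11), cursors c1@2 c2@4 c3@4, authorship 1.2........
After op 5 (delete): buffer="ddrykxzm" (len 8), cursors c1@1 c2@1 c3@1, authorship 1.......
After op 6 (move_left): buffer="ddrykxzm" (len 8), cursors c1@0 c2@0 c3@0, authorship 1.......
After op 7 (move_right): buffer="ddrykxzm" (len 8), cursors c1@1 c2@1 c3@1, authorship 1.......
Authorship (.=original, N=cursor N): 1 . . . . . . .
Index 0: author = 1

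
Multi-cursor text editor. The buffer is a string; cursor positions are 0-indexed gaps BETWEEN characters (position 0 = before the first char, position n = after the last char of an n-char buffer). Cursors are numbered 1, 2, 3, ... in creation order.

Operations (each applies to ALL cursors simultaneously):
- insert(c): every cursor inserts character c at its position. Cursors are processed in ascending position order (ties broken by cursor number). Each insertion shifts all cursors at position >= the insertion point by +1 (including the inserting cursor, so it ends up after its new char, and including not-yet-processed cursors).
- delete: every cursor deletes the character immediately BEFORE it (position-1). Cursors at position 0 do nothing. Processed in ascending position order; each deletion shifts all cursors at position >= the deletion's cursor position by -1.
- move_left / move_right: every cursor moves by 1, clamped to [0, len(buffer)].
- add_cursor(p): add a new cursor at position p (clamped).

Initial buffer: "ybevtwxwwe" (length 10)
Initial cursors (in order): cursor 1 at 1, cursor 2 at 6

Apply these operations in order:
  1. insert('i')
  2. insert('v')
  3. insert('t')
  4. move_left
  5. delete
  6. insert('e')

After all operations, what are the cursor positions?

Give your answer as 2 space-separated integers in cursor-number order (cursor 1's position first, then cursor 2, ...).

Answer: 3 11

Derivation:
After op 1 (insert('i')): buffer="yibevtwixwwe" (len 12), cursors c1@2 c2@8, authorship .1.....2....
After op 2 (insert('v')): buffer="yivbevtwivxwwe" (len 14), cursors c1@3 c2@10, authorship .11.....22....
After op 3 (insert('t')): buffer="yivtbevtwivtxwwe" (len 16), cursors c1@4 c2@12, authorship .111.....222....
After op 4 (move_left): buffer="yivtbevtwivtxwwe" (len 16), cursors c1@3 c2@11, authorship .111.....222....
After op 5 (delete): buffer="yitbevtwitxwwe" (len 14), cursors c1@2 c2@9, authorship .11.....22....
After op 6 (insert('e')): buffer="yietbevtwietxwwe" (len 16), cursors c1@3 c2@11, authorship .111.....222....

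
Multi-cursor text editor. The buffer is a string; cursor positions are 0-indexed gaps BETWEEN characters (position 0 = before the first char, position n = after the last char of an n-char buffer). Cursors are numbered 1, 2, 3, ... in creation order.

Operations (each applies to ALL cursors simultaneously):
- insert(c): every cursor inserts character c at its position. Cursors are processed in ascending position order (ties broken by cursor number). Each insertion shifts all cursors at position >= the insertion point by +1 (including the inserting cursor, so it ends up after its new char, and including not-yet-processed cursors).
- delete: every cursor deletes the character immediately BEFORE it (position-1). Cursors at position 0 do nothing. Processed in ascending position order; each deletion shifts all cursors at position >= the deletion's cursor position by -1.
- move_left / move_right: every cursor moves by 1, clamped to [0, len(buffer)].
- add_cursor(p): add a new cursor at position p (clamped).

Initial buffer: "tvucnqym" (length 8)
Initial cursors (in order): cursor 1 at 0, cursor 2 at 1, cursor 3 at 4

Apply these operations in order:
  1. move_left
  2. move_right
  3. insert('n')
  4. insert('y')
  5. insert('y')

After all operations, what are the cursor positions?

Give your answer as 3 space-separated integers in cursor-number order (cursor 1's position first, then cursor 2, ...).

Answer: 7 7 13

Derivation:
After op 1 (move_left): buffer="tvucnqym" (len 8), cursors c1@0 c2@0 c3@3, authorship ........
After op 2 (move_right): buffer="tvucnqym" (len 8), cursors c1@1 c2@1 c3@4, authorship ........
After op 3 (insert('n')): buffer="tnnvucnnqym" (len 11), cursors c1@3 c2@3 c3@7, authorship .12...3....
After op 4 (insert('y')): buffer="tnnyyvucnynqym" (len 14), cursors c1@5 c2@5 c3@10, authorship .1212...33....
After op 5 (insert('y')): buffer="tnnyyyyvucnyynqym" (len 17), cursors c1@7 c2@7 c3@13, authorship .121212...333....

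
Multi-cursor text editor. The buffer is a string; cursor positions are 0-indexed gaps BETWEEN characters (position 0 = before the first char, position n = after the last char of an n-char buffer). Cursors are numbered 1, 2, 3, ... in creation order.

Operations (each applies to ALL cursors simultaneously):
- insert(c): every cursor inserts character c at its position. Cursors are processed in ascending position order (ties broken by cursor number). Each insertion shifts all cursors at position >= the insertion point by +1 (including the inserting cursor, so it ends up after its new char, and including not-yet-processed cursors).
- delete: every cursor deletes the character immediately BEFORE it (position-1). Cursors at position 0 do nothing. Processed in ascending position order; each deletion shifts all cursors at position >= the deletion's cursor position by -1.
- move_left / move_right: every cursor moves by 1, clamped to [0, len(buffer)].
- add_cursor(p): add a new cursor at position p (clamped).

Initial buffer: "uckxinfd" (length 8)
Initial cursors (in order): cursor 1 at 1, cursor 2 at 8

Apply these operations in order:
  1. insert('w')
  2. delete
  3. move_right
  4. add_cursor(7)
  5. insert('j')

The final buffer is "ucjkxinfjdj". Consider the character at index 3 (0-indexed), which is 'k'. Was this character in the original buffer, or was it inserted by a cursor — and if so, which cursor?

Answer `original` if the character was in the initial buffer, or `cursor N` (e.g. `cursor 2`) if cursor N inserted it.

After op 1 (insert('w')): buffer="uwckxinfdw" (len 10), cursors c1@2 c2@10, authorship .1.......2
After op 2 (delete): buffer="uckxinfd" (len 8), cursors c1@1 c2@8, authorship ........
After op 3 (move_right): buffer="uckxinfd" (len 8), cursors c1@2 c2@8, authorship ........
After op 4 (add_cursor(7)): buffer="uckxinfd" (len 8), cursors c1@2 c3@7 c2@8, authorship ........
After op 5 (insert('j')): buffer="ucjkxinfjdj" (len 11), cursors c1@3 c3@9 c2@11, authorship ..1.....3.2
Authorship (.=original, N=cursor N): . . 1 . . . . . 3 . 2
Index 3: author = original

Answer: original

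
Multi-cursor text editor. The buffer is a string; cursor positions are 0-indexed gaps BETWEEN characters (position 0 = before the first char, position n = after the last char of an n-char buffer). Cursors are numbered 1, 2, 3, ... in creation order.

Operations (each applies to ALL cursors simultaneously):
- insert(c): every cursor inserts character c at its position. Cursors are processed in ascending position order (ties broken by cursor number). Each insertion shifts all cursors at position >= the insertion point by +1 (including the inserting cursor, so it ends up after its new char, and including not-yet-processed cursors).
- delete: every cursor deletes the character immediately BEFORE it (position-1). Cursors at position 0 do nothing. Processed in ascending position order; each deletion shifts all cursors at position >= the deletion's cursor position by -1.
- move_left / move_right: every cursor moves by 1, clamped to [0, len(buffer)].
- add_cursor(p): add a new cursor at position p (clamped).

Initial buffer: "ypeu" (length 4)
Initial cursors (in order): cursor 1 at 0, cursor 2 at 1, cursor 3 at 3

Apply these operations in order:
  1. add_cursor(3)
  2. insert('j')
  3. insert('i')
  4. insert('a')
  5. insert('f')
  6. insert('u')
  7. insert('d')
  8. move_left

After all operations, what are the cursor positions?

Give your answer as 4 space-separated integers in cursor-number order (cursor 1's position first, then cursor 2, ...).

After op 1 (add_cursor(3)): buffer="ypeu" (len 4), cursors c1@0 c2@1 c3@3 c4@3, authorship ....
After op 2 (insert('j')): buffer="jyjpejju" (len 8), cursors c1@1 c2@3 c3@7 c4@7, authorship 1.2..34.
After op 3 (insert('i')): buffer="jiyjipejjiiu" (len 12), cursors c1@2 c2@5 c3@11 c4@11, authorship 11.22..3434.
After op 4 (insert('a')): buffer="jiayjiapejjiiaau" (len 16), cursors c1@3 c2@7 c3@15 c4@15, authorship 111.222..343434.
After op 5 (insert('f')): buffer="jiafyjiafpejjiiaaffu" (len 20), cursors c1@4 c2@9 c3@19 c4@19, authorship 1111.2222..34343434.
After op 6 (insert('u')): buffer="jiafuyjiafupejjiiaaffuuu" (len 24), cursors c1@5 c2@11 c3@23 c4@23, authorship 11111.22222..3434343434.
After op 7 (insert('d')): buffer="jiafudyjiafudpejjiiaaffuuddu" (len 28), cursors c1@6 c2@13 c3@27 c4@27, authorship 111111.222222..343434343434.
After op 8 (move_left): buffer="jiafudyjiafudpejjiiaaffuuddu" (len 28), cursors c1@5 c2@12 c3@26 c4@26, authorship 111111.222222..343434343434.

Answer: 5 12 26 26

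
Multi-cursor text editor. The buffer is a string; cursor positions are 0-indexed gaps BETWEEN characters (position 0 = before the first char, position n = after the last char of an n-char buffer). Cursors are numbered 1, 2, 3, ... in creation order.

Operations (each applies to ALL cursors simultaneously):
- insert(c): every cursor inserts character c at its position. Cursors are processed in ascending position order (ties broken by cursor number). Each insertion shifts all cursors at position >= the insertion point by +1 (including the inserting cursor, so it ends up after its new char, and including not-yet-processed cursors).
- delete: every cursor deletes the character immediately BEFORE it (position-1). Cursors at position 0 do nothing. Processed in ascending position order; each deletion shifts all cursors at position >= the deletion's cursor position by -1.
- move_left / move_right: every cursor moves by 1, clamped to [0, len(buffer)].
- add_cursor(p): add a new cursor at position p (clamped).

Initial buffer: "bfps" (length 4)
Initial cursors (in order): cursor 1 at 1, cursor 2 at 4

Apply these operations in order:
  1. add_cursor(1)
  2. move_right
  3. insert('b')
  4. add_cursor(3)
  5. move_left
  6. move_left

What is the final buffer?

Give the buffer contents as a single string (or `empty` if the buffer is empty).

After op 1 (add_cursor(1)): buffer="bfps" (len 4), cursors c1@1 c3@1 c2@4, authorship ....
After op 2 (move_right): buffer="bfps" (len 4), cursors c1@2 c3@2 c2@4, authorship ....
After op 3 (insert('b')): buffer="bfbbpsb" (len 7), cursors c1@4 c3@4 c2@7, authorship ..13..2
After op 4 (add_cursor(3)): buffer="bfbbpsb" (len 7), cursors c4@3 c1@4 c3@4 c2@7, authorship ..13..2
After op 5 (move_left): buffer="bfbbpsb" (len 7), cursors c4@2 c1@3 c3@3 c2@6, authorship ..13..2
After op 6 (move_left): buffer="bfbbpsb" (len 7), cursors c4@1 c1@2 c3@2 c2@5, authorship ..13..2

Answer: bfbbpsb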